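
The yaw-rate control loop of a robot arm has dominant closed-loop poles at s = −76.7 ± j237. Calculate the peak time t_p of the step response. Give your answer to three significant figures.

t_p ≈ 0.0133 s

t_p = π/ω_d with ω_d = 237 (the imaginary part), so t_p = 0.0133 s.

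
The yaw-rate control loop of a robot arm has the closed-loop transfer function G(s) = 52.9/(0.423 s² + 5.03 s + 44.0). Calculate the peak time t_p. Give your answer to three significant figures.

t_p ≈ 0.379 s

Dividing through by 0.423: denominator becomes s² + 11.89 s + 104.0.
So ω_n = √104.0 = 10.2 rad/s and ζ = 11.89/(2·10.2) = 0.583.
ω_d = ω_n√(1−ζ²) = 8.29 rad/s. t_p = π/ω_d = 0.379 s.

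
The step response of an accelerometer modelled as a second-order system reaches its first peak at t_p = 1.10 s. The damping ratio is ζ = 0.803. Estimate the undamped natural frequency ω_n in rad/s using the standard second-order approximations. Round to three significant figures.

Peak time t_p = π/ω_d, so ω_d = π/t_p = π/1.10 = 2.86 rad/s.
ω_n = ω_d/√(1−ζ²) = 2.86/√0.355 = 4.79 rad/s.

ω_n ≈ 4.79 rad/s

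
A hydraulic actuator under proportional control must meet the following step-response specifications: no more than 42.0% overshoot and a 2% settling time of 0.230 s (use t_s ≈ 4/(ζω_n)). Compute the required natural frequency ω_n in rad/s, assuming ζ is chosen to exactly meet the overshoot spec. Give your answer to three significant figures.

ω_n ≈ 65.3 rad/s

ζ = −ln(OS)/√(π² + (ln OS)²). With OS = 0.420, ln OS = −0.8675 and ζ = 0.8675/3.259 = 0.266.
Then ω_n = 4/(ζ t_s) = 4/(0.266 × 0.230) = 65.3 rad/s.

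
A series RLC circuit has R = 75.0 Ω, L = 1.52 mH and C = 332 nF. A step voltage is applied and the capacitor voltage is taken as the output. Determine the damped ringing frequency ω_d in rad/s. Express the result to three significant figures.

ω_d ≈ 37100 rad/s

For a series RLC circuit (capacitor voltage as output), ω_n = 1/√(LC) = 1/√(1.52 mH · 332 nF) = 44500 rad/s.
ζ = (R/2)·√(C/L) = (75.0/2)·√(332 nF/1.52 mH) = 0.554.
ω_d = 44500·√(1 − 0.554²) = 37100 rad/s.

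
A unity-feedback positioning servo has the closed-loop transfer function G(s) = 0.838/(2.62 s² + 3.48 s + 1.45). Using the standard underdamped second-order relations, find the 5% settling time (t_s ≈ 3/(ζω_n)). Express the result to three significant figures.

t_s ≈ 4.52 s

Dividing through by 2.62: denominator becomes s² + 1.328 s + 0.5534.
So ω_n = √0.5534 = 0.744 rad/s and ζ = 1.328/(2·0.744) = 0.893.
t_s ≈ 3/(ζω_n) = 4.52 s.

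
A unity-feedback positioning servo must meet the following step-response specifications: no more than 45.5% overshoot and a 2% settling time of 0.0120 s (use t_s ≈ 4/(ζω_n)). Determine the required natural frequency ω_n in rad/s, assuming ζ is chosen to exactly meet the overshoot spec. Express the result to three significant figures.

ω_n ≈ 1370 rad/s

Inverting the overshoot relation: ζ = |ln 0.455|/√(π² + ln²0.455) = 0.243.
Then ω_n = 4/(ζ t_s) = 4/(0.243 × 0.0120) = 1370 rad/s.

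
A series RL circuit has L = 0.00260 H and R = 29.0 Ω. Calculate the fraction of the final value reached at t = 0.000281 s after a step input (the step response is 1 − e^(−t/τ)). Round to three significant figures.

τ = L/R = 0.00260/29.0 = 0.0000897 s.
y(t)/y_∞ = 1 − e^(−t/τ) = 1 − e^(−0.000281/0.0000897) = 1 − e^(−3.13) = 0.956.

y/y_∞ ≈ 0.956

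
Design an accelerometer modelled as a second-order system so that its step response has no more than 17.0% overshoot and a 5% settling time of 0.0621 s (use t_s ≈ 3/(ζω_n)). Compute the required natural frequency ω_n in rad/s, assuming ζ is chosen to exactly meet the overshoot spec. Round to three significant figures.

ω_n ≈ 98.3 rad/s

Inverting the overshoot relation: ζ = |ln 0.170|/√(π² + ln²0.170) = 0.491.
Then ω_n = 3/(ζ t_s) = 3/(0.491 × 0.0621) = 98.3 rad/s.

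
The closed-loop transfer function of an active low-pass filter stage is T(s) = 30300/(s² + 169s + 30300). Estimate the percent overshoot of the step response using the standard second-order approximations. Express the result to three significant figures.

Matching coefficients with s² + 2ζω_n s + ω_n² gives ω_n² = 30300 ⇒ ω_n = 174 rad/s, and ζ = 169/(2ω_n) = 0.485.
Overshoot: exp(−π·0.485/√(1−0.485²)) = 0.175, i.e. 17.5%.

%OS ≈ 17.5%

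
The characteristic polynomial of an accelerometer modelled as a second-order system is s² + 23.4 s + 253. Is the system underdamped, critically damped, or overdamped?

underdamped

a² − 4b = 23.4² − 4·253 < 0 (complex roots); the system is underdamped.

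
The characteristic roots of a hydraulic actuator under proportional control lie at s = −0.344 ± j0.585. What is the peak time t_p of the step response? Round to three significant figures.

t_p = π/ω_d with ω_d = 0.585 (the imaginary part), so t_p = 5.37 s.

t_p ≈ 5.37 s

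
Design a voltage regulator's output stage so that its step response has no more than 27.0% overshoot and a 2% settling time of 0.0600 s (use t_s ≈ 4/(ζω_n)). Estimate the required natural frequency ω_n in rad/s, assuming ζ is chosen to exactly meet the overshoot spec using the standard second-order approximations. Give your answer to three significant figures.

ω_n ≈ 173 rad/s

From %OS = 100·exp(−πζ/√(1−ζ²)), invert to get ζ = −ln(OS)/√(π² + ln²(OS)) with OS = 0.270.
−ln 0.270 = 1.309, so ζ = 1.309/√(π² + 1.714) = 0.385.
Then ω_n = 4/(ζ t_s) = 4/(0.385 × 0.0600) = 173 rad/s.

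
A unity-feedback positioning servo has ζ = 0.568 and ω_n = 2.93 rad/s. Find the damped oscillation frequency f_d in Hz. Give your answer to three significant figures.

f_d ≈ 0.384 Hz

ω_d = ω_n√(1−ζ²) = 2.93·√0.677 = 2.41 rad/s.
f_d = ω_d/(2π) = 0.384 Hz.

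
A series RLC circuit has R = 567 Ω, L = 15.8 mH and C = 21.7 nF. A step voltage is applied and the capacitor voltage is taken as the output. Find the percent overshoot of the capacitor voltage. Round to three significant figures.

For a series RLC circuit (capacitor voltage as output), ω_n = 1/√(LC) = 1/√(15.8 mH · 21.7 nF) = 54000 rad/s.
ζ = (R/2)·√(C/L) = (567/2)·√(21.7 nF/15.8 mH) = 0.332.
Overshoot: exp(−π·0.332/√(1−0.332²)) = 0.331, i.e. 33.1%.

%OS ≈ 33.1%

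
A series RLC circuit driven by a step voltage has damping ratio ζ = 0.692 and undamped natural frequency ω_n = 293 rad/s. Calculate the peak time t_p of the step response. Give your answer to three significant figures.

t_p ≈ 0.0149 s

The damped frequency is ω_d = ω_n√(1−ζ²) = 293·√(1−0.479) = 212 rad/s.
Peak time t_p = π/ω_d = π/212 = 0.0149 s.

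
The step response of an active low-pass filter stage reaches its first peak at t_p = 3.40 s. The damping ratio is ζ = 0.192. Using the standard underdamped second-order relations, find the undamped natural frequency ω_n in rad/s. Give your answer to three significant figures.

ω_n ≈ 0.942 rad/s

Peak time t_p = π/ω_d, so ω_d = π/t_p = π/3.40 = 0.924 rad/s.
ω_n = ω_d/√(1−ζ²) = 0.924/√0.963 = 0.942 rad/s.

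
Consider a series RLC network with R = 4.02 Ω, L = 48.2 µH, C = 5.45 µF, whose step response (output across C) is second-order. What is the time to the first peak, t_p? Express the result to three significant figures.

t_p ≈ 0.0000691 s

For a series RLC circuit (capacitor voltage as output), ω_n = 1/√(LC) = 1/√(48.2 µH · 5.45 µF) = 61700 rad/s.
ζ = (R/2)·√(C/L) = (4.02/2)·√(5.45 µF/48.2 µH) = 0.676.
ω_d = ω_n√(1−ζ²) = 45500 rad/s. t_p = π/ω_d = 0.0000691 s.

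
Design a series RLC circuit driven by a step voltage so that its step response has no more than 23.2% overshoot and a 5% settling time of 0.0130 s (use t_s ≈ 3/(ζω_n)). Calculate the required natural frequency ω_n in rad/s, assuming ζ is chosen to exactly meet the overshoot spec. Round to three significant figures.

ω_n ≈ 547 rad/s

ζ = −ln(OS)/√(π² + (ln OS)²). With OS = 0.232, ln OS = −1.461 and ζ = 1.461/3.465 = 0.422.
From t_s ≈ 3/(ζω_n): ω_n = 3/(ζ·t_s) = 3/(0.422·0.0130) = 547 rad/s.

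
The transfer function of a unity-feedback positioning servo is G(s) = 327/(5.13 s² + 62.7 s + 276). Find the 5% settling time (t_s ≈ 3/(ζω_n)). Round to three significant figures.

Dividing through by 5.13: denominator becomes s² + 12.22 s + 53.80.
So ω_n = √53.80 = 7.33 rad/s and ζ = 12.22/(2·7.33) = 0.833.
t_s ≈ 3/(ζω_n) = 0.491 s.

t_s ≈ 0.491 s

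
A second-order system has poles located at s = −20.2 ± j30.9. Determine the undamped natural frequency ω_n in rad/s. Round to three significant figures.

ω_n ≈ 36.9 rad/s

|pole| = ω_n = √(20.2² + 30.9²) = 36.9 rad/s; ζ = cos θ = σ/ω_n = 0.547.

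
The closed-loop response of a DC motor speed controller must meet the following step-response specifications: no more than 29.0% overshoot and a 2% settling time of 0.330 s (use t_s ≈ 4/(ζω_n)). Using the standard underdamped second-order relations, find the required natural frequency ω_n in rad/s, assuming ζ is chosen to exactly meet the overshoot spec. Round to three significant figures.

ω_n ≈ 33.1 rad/s

From %OS = 100·exp(−πζ/√(1−ζ²)), invert to get ζ = −ln(OS)/√(π² + ln²(OS)) with OS = 0.290.
−ln 0.290 = 1.238, so ζ = 1.238/√(π² + 1.532) = 0.367.
From t_s ≈ 4/(ζω_n): ω_n = 4/(ζ·t_s) = 4/(0.367·0.330) = 33.1 rad/s.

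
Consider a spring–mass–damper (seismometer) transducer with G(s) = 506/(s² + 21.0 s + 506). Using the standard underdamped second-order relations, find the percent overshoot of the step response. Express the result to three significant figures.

Comparing the denominator to s² + 2ζω_n s + ω_n²: ω_n = √506 = 22.5 rad/s, and 2ζω_n = 21.0 so ζ = 21.0/(2·22.5) = 0.467.
Overshoot: exp(−π·0.467/√(1−0.467²)) = 0.190, i.e. 19.0%.

%OS ≈ 19.0%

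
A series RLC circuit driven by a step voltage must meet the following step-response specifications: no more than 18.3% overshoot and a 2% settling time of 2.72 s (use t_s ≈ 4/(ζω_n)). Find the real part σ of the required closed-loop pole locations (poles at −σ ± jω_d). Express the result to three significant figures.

σ ≈ 1.47

The settling-time spec alone fixes σ = ζω_n = 4/t_s = 4/2.72 = 1.47.
(Overshoot then fixes ζ = 0.476 and hence ω_d = σ·√(1−ζ²)/ζ = 2.72 rad/s.)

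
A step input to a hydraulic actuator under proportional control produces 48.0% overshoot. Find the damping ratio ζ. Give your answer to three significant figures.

Inverting the overshoot relation: ζ = |ln 0.480|/√(π² + ln²0.480) = 0.228.

ζ ≈ 0.228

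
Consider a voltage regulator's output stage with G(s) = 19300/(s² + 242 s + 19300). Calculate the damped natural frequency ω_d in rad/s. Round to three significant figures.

ω_d ≈ 68.3 rad/s

Comparing the denominator to s² + 2ζω_n s + ω_n²: ω_n = √19300 = 139 rad/s, and 2ζω_n = 242 so ζ = 242/(2·139) = 0.871.
The damped frequency ω_d = ω_n√(1−ζ²) = 68.3 rad/s.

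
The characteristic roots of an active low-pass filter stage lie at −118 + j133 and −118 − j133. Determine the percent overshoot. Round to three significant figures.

With σ = 118, ω_d = 133: ω_n = √(σ²+ω_d²) = 178 rad/s, ζ = σ/ω_n = 0.664.
%OS = 100 e^{−πζ/√(1−ζ²)} with ζ = 0.664 gives 6.16%.

%OS ≈ 6.16%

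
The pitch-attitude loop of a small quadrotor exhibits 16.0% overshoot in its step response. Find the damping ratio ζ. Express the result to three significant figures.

ζ ≈ 0.504

ζ = −ln(OS)/√(π² + (ln OS)²). With OS = 0.160, ln OS = −1.833 and ζ = 1.833/3.637 = 0.504.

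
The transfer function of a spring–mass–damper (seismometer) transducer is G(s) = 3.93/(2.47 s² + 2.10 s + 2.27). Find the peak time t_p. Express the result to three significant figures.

t_p ≈ 3.66 s

Dividing through by 2.47: denominator becomes s² + 0.8502 s + 0.9190.
So ω_n = √0.9190 = 0.959 rad/s and ζ = 0.8502/(2·0.959) = 0.443.
ω_d = ω_n√(1−ζ²) = 0.859 rad/s. t_p = π/ω_d = 3.66 s.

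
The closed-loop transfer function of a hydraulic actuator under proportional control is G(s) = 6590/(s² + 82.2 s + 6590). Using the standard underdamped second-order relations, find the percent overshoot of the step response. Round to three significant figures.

Comparing the denominator to s² + 2ζω_n s + ω_n²: ω_n = √6590 = 81.2 rad/s, and 2ζω_n = 82.2 so ζ = 82.2/(2·81.2) = 0.506.
%OS = 100 e^{−πζ/√(1−ζ²)} with ζ = 0.506 gives 15.8%.

%OS ≈ 15.8%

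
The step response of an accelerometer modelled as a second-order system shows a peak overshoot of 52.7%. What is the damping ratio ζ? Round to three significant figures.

From %OS = 100·exp(−πζ/√(1−ζ²)), invert to get ζ = −ln(OS)/√(π² + ln²(OS)) with OS = 0.527.
−ln 0.527 = 0.6406, so ζ = 0.6406/√(π² + 0.4103) = 0.200.

ζ ≈ 0.200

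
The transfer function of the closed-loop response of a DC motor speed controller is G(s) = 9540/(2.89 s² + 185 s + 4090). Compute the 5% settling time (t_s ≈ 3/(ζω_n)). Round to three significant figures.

Dividing through by 2.89: denominator becomes s² + 64.01 s + 1415.
So ω_n = √1415 = 37.6 rad/s and ζ = 64.01/(2·37.6) = 0.851.
t_s ≈ 3/(ζω_n) = 0.0937 s.

t_s ≈ 0.0937 s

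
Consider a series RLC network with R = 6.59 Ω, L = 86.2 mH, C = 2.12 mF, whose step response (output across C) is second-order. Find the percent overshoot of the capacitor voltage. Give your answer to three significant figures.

%OS ≈ 15.0%

For a series RLC circuit (capacitor voltage as output), ω_n = 1/√(LC) = 1/√(86.2 mH · 2.12 mF) = 74.0 rad/s.
ζ = (R/2)·√(C/L) = (6.59/2)·√(2.12 mF/86.2 mH) = 0.517.
Overshoot: exp(−π·0.517/√(1−0.517²)) = 0.150, i.e. 15.0%.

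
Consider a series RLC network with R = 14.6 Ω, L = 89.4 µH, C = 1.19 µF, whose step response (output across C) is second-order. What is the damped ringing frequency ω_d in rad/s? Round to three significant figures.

ω_d ≈ 52300 rad/s

For a series RLC circuit (capacitor voltage as output), ω_n = 1/√(LC) = 1/√(89.4 µH · 1.19 µF) = 97000 rad/s.
ζ = (R/2)·√(C/L) = (14.6/2)·√(1.19 µF/89.4 µH) = 0.842.
The damped frequency ω_d = ω_n√(1−ζ²) = 52300 rad/s.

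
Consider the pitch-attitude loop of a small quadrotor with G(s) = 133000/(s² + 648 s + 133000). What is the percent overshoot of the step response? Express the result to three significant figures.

%OS ≈ 0.229%

Matching coefficients with s² + 2ζω_n s + ω_n² gives ω_n² = 133000 ⇒ ω_n = 365 rad/s, and ζ = 648/(2ω_n) = 0.888.
%OS = 100·exp(−πζ/√(1−ζ²)) = 0.229%.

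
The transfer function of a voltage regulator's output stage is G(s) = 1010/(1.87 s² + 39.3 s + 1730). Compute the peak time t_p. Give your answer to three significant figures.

Dividing through by 1.87: denominator becomes s² + 21.02 s + 925.1.
So ω_n = √925.1 = 30.4 rad/s and ζ = 21.02/(2·30.4) = 0.345.
ω_d = ω_n√(1−ζ²) = 28.5 rad/s. t_p = π/ω_d = 0.110 s.

t_p ≈ 0.110 s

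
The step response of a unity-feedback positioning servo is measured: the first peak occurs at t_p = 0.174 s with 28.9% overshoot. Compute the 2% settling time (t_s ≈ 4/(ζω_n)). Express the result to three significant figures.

The overshoot fixes ζ = −ln(OS)/√(π²+ln²(OS)) = 0.367.
t_p = π/ω_d ⇒ ω_d = 18.1 rad/s; then ω_n = ω_d/√(1−ζ²) = 19.4 rad/s.
t_s ≈ 4/(ζω_n) = 4/(0.367·19.4) = 0.561 s.

t_s ≈ 0.561 s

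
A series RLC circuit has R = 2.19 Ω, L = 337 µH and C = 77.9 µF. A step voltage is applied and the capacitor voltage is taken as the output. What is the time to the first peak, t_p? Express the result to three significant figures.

t_p ≈ 0.000599 s

For a series RLC circuit (capacitor voltage as output), ω_n = 1/√(LC) = 1/√(337 µH · 77.9 µF) = 6170 rad/s.
ζ = (R/2)·√(C/L) = (2.19/2)·√(77.9 µF/337 µH) = 0.526.
ω_d = ω_n√(1−ζ²) = 5250 rad/s. t_p = π/ω_d = 0.000599 s.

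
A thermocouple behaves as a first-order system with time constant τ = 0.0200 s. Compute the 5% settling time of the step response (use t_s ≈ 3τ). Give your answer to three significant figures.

t_s ≈ 3τ = 0.0600 s.

t_s ≈ 0.0600 s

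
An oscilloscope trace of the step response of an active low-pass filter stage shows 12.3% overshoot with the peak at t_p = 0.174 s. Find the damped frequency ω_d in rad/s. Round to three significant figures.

t_p = π/ω_d, so ω_d = π/0.174 = 18.1 rad/s.

ω_d ≈ 18.1 rad/s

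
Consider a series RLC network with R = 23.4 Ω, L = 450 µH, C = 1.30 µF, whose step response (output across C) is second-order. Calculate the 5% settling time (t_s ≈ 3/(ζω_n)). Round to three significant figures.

t_s ≈ 0.000115 s

For a series RLC circuit (capacitor voltage as output), ω_n = 1/√(LC) = 1/√(450 µH · 1.30 µF) = 41300 rad/s.
ζ = (R/2)·√(C/L) = (23.4/2)·√(1.30 µF/450 µH) = 0.629.
t_s ≈ 3/(ζω_n) = 0.000115 s.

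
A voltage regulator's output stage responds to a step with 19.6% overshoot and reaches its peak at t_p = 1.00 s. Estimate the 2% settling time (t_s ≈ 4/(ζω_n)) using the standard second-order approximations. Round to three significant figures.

From the overshoot, ζ = −ln(OS)/√(π²+ln²(OS)) = 0.460.
From t_p = π/ω_d, ω_d = π/1.00 = 3.14 rad/s, so ω_n = ω_d/√(1−ζ²) = 3.54 rad/s.
t_s ≈ 4/(ζω_n) = 4/(0.460·3.54) = 2.45 s.

t_s ≈ 2.45 s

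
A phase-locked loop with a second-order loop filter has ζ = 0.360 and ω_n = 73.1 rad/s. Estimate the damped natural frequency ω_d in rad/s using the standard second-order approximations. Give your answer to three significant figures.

ω_d = ω_n√(1−ζ²) = 73.1·√0.870 = 68.2 rad/s.

ω_d ≈ 68.2 rad/s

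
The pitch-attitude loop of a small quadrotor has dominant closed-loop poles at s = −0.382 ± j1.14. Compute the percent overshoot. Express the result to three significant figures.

|pole| = ω_n = √(0.382² + 1.14²) = 1.20 rad/s; ζ = cos θ = σ/ω_n = 0.318.
%OS = 100·exp(−πζ/√(1−ζ²)) = 34.9%.

%OS ≈ 34.9%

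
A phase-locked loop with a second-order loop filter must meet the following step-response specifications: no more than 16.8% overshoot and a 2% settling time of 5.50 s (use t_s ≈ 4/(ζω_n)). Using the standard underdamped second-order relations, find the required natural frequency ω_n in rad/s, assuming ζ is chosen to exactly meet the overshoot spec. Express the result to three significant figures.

Inverting the overshoot relation: ζ = |ln 0.168|/√(π² + ln²0.168) = 0.494.
From t_s ≈ 4/(ζω_n): ω_n = 4/(ζ·t_s) = 4/(0.494·5.50) = 1.47 rad/s.

ω_n ≈ 1.47 rad/s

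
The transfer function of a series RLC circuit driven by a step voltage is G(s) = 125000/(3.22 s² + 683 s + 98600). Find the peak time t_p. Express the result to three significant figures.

Dividing through by 3.22: denominator becomes s² + 212.1 s + 30620.
So ω_n = √30620 = 175 rad/s and ζ = 212.1/(2·175) = 0.606.
The damped frequency ω_d = ω_n√(1−ζ²) = 139 rad/s. t_p = π/ω_d = 0.0226 s.

t_p ≈ 0.0226 s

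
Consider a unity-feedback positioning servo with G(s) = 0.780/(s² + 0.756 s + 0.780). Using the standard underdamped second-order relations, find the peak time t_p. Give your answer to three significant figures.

t_p ≈ 3.94 s

Matching coefficients with s² + 2ζω_n s + ω_n² gives ω_n² = 0.780 ⇒ ω_n = 0.883 rad/s, and ζ = 0.756/(2ω_n) = 0.428.
ω_d = 0.883·√(1 − 0.428²) = 0.798 rad/s. Then t_p = π/ω_d = 3.94 s.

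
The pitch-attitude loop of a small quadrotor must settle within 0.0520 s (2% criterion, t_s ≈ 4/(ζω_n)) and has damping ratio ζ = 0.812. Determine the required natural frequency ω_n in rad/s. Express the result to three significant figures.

ω_n ≈ 94.7 rad/s

Rearranging t_s ≈ 4/(ζω_n) gives ω_n = 4/(ζ·t_s) = 4/(0.812 × 0.0520) = 94.7 rad/s.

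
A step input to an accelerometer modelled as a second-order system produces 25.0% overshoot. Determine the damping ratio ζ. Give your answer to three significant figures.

ζ ≈ 0.404

Inverting the overshoot relation: ζ = |ln 0.250|/√(π² + ln²0.250) = 0.404.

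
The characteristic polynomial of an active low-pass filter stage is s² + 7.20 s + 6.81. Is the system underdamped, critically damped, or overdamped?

a² − 4b = 25 > 0 (two distinct real roots); the system is overdamped.

overdamped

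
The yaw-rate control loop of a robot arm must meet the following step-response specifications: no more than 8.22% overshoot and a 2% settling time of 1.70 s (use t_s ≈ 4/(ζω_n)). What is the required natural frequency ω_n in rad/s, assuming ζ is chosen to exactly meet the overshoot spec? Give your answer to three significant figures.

Inverting the overshoot relation: ζ = |ln 0.0822|/√(π² + ln²0.0822) = 0.622.
Then ω_n = 4/(ζ t_s) = 4/(0.622 × 1.70) = 3.78 rad/s.

ω_n ≈ 3.78 rad/s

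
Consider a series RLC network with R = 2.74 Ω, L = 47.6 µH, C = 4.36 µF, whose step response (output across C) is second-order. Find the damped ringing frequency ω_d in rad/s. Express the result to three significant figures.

For a series RLC circuit (capacitor voltage as output), ω_n = 1/√(LC) = 1/√(47.6 µH · 4.36 µF) = 69400 rad/s.
ζ = (R/2)·√(C/L) = (2.74/2)·√(4.36 µF/47.6 µH) = 0.415.
ω_d = ω_n√(1−ζ²) = 63200 rad/s.

ω_d ≈ 63200 rad/s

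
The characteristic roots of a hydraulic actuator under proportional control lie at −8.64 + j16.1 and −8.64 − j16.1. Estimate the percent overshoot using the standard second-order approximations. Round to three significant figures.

With σ = 8.64, ω_d = 16.1: ω_n = √(σ²+ω_d²) = 18.3 rad/s, ζ = σ/ω_n = 0.473.
%OS = 100 e^{−πζ/√(1−ζ²)} with ζ = 0.473 gives 18.5%.

%OS ≈ 18.5%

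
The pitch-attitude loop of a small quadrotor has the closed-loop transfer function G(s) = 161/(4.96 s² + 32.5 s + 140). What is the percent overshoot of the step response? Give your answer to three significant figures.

%OS ≈ 8.54%

Dividing through by 4.96: denominator becomes s² + 6.552 s + 28.23.
So ω_n = √28.23 = 5.31 rad/s and ζ = 6.552/(2·5.31) = 0.617.
Overshoot: exp(−π·0.617/√(1−0.617²)) = 0.0854, i.e. 8.54%.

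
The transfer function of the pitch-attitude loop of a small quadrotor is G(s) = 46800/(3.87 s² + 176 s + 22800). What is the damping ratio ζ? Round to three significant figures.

Dividing through by 3.87: denominator becomes s² + 45.48 s + 5891.
So ω_n = √5891 = 76.8 rad/s and ζ = 45.48/(2·76.8) = 0.296.

ζ ≈ 0.296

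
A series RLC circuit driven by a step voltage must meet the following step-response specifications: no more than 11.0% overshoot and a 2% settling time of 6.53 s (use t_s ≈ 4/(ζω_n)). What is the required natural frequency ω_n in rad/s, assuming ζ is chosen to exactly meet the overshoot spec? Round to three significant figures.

ω_n ≈ 1.07 rad/s

From %OS = 100·exp(−πζ/√(1−ζ²)), invert to get ζ = −ln(OS)/√(π² + ln²(OS)) with OS = 0.110.
−ln 0.110 = 2.207, so ζ = 2.207/√(π² + 4.872) = 0.575.
Then ω_n = 4/(ζ t_s) = 4/(0.575 × 6.53) = 1.07 rad/s.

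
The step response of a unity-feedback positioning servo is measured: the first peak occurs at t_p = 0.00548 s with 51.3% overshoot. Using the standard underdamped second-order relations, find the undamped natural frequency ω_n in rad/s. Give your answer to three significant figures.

ζ from %OS: ζ = |ln 0.513|/√(π²+ln²0.513) = 0.208.
From t_p = π/ω_d, ω_d = π/0.00548 = 573 rad/s, so ω_n = ω_d/√(1−ζ²) = 586 rad/s.

ω_n ≈ 586 rad/s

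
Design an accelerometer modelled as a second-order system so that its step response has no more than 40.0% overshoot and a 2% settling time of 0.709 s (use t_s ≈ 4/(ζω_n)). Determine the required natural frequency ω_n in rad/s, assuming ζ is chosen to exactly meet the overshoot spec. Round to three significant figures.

Inverting the overshoot relation: ζ = |ln 0.400|/√(π² + ln²0.400) = 0.280.
Then ω_n = 4/(ζ t_s) = 4/(0.280 × 0.709) = 20.1 rad/s.

ω_n ≈ 20.1 rad/s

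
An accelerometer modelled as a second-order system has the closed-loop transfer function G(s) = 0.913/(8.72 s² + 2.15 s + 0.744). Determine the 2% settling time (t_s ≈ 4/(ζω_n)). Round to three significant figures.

Dividing through by 8.72: denominator becomes s² + 0.2466 s + 0.08532.
So ω_n = √0.08532 = 0.292 rad/s and ζ = 0.2466/(2·0.292) = 0.422.
t_s ≈ 4/(ζω_n) = 32.4 s.

t_s ≈ 32.4 s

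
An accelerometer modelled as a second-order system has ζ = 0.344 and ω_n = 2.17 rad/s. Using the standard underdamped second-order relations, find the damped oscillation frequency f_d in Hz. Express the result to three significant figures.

f_d ≈ 0.324 Hz

ω_d = ω_n√(1−ζ²) = 2.17·√0.882 = 2.04 rad/s.
f_d = ω_d/(2π) = 0.324 Hz.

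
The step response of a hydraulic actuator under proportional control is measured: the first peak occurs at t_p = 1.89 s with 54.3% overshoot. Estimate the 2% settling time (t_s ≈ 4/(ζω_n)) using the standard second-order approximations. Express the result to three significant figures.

t_s ≈ 12.4 s

The overshoot fixes ζ = −ln(OS)/√(π²+ln²(OS)) = 0.191.
t_p = π/ω_d ⇒ ω_d = 1.66 rad/s; then ω_n = ω_d/√(1−ζ²) = 1.69 rad/s.
t_s ≈ 4/(ζω_n) = 4/(0.191·1.69) = 12.4 s.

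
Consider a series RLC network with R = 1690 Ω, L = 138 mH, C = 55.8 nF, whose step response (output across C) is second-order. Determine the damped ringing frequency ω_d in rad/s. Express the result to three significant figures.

For a series RLC circuit (capacitor voltage as output), ω_n = 1/√(LC) = 1/√(138 mH · 55.8 nF) = 11400 rad/s.
ζ = (R/2)·√(C/L) = (1690/2)·√(55.8 nF/138 mH) = 0.537.
The damped frequency ω_d = ω_n√(1−ζ²) = 9610 rad/s.

ω_d ≈ 9610 rad/s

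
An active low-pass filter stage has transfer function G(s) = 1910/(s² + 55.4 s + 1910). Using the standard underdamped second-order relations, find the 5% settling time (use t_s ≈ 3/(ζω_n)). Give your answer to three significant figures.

t_s ≈ 0.108 s

Comparing the denominator to s² + 2ζω_n s + ω_n²: ω_n = √1910 = 43.7 rad/s, and 2ζω_n = 55.4 so ζ = 55.4/(2·43.7) = 0.634.
t_s ≈ 3/(ζω_n) = 3/(0.634·43.7) = 0.108 s.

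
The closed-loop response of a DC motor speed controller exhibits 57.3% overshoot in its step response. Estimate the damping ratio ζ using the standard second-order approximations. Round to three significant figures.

From %OS = 100·exp(−πζ/√(1−ζ²)), invert to get ζ = −ln(OS)/√(π² + ln²(OS)) with OS = 0.573.
−ln 0.573 = 0.5569, so ζ = 0.5569/√(π² + 0.3101) = 0.175.

ζ ≈ 0.175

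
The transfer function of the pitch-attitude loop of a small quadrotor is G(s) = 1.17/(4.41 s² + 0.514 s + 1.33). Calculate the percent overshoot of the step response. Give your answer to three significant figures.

%OS ≈ 71.5%

Dividing through by 4.41: denominator becomes s² + 0.1166 s + 0.3016.
So ω_n = √0.3016 = 0.549 rad/s and ζ = 0.1166/(2·0.549) = 0.106.
Overshoot: exp(−π·0.106/√(1−0.106²)) = 0.715, i.e. 71.5%.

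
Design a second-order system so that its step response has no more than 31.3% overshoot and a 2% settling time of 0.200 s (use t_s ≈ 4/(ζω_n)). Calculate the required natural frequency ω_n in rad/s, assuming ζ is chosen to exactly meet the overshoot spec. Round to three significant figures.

ζ = −ln(OS)/√(π² + (ln OS)²). With OS = 0.313, ln OS = −1.162 and ζ = 1.162/3.349 = 0.347.
From t_s ≈ 4/(ζω_n): ω_n = 4/(ζ·t_s) = 4/(0.347·0.200) = 57.7 rad/s.

ω_n ≈ 57.7 rad/s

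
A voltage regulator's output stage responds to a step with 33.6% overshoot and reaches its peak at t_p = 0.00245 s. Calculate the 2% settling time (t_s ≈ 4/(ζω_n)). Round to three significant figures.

t_s ≈ 0.00899 s

The overshoot fixes ζ = −ln(OS)/√(π²+ln²(OS)) = 0.328.
t_p = π/ω_d ⇒ ω_d = 1280 rad/s; then ω_n = ω_d/√(1−ζ²) = 1360 rad/s.
t_s ≈ 4/(ζω_n) = 4/(0.328·1360) = 0.00899 s.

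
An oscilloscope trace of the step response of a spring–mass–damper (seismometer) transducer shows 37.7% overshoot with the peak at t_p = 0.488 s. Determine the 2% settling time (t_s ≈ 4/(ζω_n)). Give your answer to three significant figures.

t_s ≈ 2.00 s

ζ from %OS: ζ = |ln 0.377|/√(π²+ln²0.377) = 0.297.
t_p = π/ω_d ⇒ ω_d = 6.44 rad/s; then ω_n = ω_d/√(1−ζ²) = 6.74 rad/s.
t_s ≈ 4/(ζω_n) = 4/(0.297·6.74) = 2.00 s.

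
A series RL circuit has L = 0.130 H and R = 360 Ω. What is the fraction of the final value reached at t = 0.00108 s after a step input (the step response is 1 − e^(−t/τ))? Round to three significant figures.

τ = L/R = 0.130/360 = 0.000361 s.
y(t)/y_∞ = 1 − e^(−t/τ) = 1 − e^(−0.00108/0.000361) = 1 − e^(−2.99) = 0.950.

y/y_∞ ≈ 0.950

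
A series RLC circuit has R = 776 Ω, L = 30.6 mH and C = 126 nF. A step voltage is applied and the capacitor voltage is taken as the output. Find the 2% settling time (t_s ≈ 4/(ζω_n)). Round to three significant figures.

t_s ≈ 0.000315 s

For a series RLC circuit (capacitor voltage as output), ω_n = 1/√(LC) = 1/√(30.6 mH · 126 nF) = 16100 rad/s.
ζ = (R/2)·√(C/L) = (776/2)·√(126 nF/30.6 mH) = 0.787.
t_s ≈ 4/(ζω_n) = 0.000315 s.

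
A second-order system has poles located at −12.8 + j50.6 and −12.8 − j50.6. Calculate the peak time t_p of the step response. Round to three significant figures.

t_p = π/ω_d with ω_d = 50.6 (the imaginary part), so t_p = 0.0621 s.

t_p ≈ 0.0621 s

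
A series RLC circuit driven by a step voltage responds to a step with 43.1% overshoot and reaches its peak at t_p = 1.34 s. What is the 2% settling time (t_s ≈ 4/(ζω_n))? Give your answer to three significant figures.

t_s ≈ 6.37 s

The overshoot fixes ζ = −ln(OS)/√(π²+ln²(OS)) = 0.259.
From t_p = π/ω_d, ω_d = π/1.34 = 2.34 rad/s, so ω_n = ω_d/√(1−ζ²) = 2.43 rad/s.
t_s ≈ 4/(ζω_n) = 4/(0.259·2.43) = 6.37 s.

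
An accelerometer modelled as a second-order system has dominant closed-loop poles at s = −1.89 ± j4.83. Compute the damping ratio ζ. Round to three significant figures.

|pole| = ω_n = √(1.89² + 4.83²) = 5.19 rad/s; ζ = cos θ = σ/ω_n = 0.364.

ζ ≈ 0.364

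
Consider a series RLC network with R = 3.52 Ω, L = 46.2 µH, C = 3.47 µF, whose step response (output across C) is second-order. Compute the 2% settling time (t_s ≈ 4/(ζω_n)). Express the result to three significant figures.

For a series RLC circuit (capacitor voltage as output), ω_n = 1/√(LC) = 1/√(46.2 µH · 3.47 µF) = 79000 rad/s.
ζ = (R/2)·√(C/L) = (3.52/2)·√(3.47 µF/46.2 µH) = 0.482.
t_s ≈ 4/(ζω_n) = 0.000105 s.

t_s ≈ 0.000105 s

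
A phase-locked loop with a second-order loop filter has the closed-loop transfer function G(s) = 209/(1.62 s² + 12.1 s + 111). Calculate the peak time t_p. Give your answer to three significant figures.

Dividing through by 1.62: denominator becomes s² + 7.469 s + 68.52.
So ω_n = √68.52 = 8.28 rad/s and ζ = 7.469/(2·8.28) = 0.451.
The damped frequency ω_d = ω_n√(1−ζ²) = 7.39 rad/s. t_p = π/ω_d = 0.425 s.

t_p ≈ 0.425 s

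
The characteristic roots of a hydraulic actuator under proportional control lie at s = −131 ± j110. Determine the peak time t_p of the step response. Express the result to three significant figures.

t_p ≈ 0.0286 s

t_p = π/ω_d with ω_d = 110 (the imaginary part), so t_p = 0.0286 s.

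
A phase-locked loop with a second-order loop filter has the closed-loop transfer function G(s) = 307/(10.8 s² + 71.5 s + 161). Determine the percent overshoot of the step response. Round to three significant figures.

Dividing through by 10.8: denominator becomes s² + 6.620 s + 14.91.
So ω_n = √14.91 = 3.86 rad/s and ζ = 6.620/(2·3.86) = 0.857.
Overshoot: exp(−π·0.857/√(1−0.857²)) = 0.00534, i.e. 0.534%.

%OS ≈ 0.534%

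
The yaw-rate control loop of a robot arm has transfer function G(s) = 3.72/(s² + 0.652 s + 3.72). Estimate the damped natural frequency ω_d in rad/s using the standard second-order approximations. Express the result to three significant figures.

Comparing the denominator to s² + 2ζω_n s + ω_n²: ω_n = √3.72 = 1.93 rad/s, and 2ζω_n = 0.652 so ζ = 0.652/(2·1.93) = 0.169.
ω_d = ω_n√(1−ζ²) = 1.90 rad/s.

ω_d ≈ 1.90 rad/s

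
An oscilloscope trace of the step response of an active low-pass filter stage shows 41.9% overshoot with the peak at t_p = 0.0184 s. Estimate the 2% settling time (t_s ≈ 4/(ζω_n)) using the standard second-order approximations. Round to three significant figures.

t_s ≈ 0.0846 s

The overshoot fixes ζ = −ln(OS)/√(π²+ln²(OS)) = 0.267.
From t_p = π/ω_d, ω_d = π/0.0184 = 171 rad/s, so ω_n = ω_d/√(1−ζ²) = 177 rad/s.
t_s ≈ 4/(ζω_n) = 4/(0.267·177) = 0.0846 s.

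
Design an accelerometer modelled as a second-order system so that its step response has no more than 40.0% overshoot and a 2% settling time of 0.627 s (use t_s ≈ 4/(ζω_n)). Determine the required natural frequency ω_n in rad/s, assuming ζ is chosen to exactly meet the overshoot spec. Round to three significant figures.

ω_n ≈ 22.8 rad/s

From %OS = 100·exp(−πζ/√(1−ζ²)), invert to get ζ = −ln(OS)/√(π² + ln²(OS)) with OS = 0.400.
−ln 0.400 = 0.9163, so ζ = 0.9163/√(π² + 0.8396) = 0.280.
From t_s ≈ 4/(ζω_n): ω_n = 4/(ζ·t_s) = 4/(0.280·0.627) = 22.8 rad/s.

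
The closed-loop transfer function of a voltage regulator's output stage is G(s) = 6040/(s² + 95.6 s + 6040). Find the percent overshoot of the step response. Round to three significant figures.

Matching coefficients with s² + 2ζω_n s + ω_n² gives ω_n² = 6040 ⇒ ω_n = 77.7 rad/s, and ζ = 95.6/(2ω_n) = 0.615.
%OS = 100·exp(−πζ/√(1−ζ²)) = 8.62%.

%OS ≈ 8.62%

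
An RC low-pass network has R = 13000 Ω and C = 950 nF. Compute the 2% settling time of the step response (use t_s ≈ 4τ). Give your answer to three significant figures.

τ = RC = 13000 × 950 nF = 0.0123 s.
t_s ≈ 4τ = 0.0494 s.

t_s ≈ 0.0494 s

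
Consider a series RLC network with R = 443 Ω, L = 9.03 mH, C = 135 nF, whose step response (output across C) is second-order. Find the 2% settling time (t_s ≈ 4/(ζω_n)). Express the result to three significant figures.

For a series RLC circuit (capacitor voltage as output), ω_n = 1/√(LC) = 1/√(9.03 mH · 135 nF) = 28600 rad/s.
ζ = (R/2)·√(C/L) = (443/2)·√(135 nF/9.03 mH) = 0.856.
t_s ≈ 4/(ζω_n) = 0.000163 s.

t_s ≈ 0.000163 s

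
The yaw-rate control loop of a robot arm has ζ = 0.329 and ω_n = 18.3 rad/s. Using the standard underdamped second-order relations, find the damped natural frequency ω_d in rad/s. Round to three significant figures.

ω_d ≈ 17.3 rad/s

ω_d = ω_n√(1−ζ²) = 18.3·√0.892 = 17.3 rad/s.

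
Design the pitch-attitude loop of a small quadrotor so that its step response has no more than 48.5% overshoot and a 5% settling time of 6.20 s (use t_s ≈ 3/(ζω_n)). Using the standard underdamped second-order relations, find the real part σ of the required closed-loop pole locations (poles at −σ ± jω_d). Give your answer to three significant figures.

σ ≈ 0.484

The settling-time spec alone fixes σ = ζω_n = 3/t_s = 3/6.20 = 0.484.
(Overshoot then fixes ζ = 0.224 and hence ω_d = σ·√(1−ζ²)/ζ = 2.10 rad/s.)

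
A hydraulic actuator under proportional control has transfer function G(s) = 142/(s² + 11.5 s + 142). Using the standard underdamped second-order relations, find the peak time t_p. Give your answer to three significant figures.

Comparing the denominator to s² + 2ζω_n s + ω_n²: ω_n = √142 = 11.9 rad/s, and 2ζω_n = 11.5 so ζ = 11.5/(2·11.9) = 0.483.
ω_d = ω_n√(1−ζ²) = 10.4 rad/s. Then t_p = π/ω_d = 0.301 s.

t_p ≈ 0.301 s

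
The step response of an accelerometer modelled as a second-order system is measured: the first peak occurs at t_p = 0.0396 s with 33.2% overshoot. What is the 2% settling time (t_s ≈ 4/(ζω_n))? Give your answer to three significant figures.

From the overshoot, ζ = −ln(OS)/√(π²+ln²(OS)) = 0.331.
t_p = π/ω_d ⇒ ω_d = 79.3 rad/s; then ω_n = ω_d/√(1−ζ²) = 84.1 rad/s.
t_s ≈ 4/(ζω_n) = 4/(0.331·84.1) = 0.144 s.

t_s ≈ 0.144 s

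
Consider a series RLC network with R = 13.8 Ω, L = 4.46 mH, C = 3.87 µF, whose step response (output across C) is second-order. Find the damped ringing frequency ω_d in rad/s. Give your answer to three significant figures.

For a series RLC circuit (capacitor voltage as output), ω_n = 1/√(LC) = 1/√(4.46 mH · 3.87 µF) = 7610 rad/s.
ζ = (R/2)·√(C/L) = (13.8/2)·√(3.87 µF/4.46 mH) = 0.203.
ω_d = ω_n√(1−ζ²) = 7450 rad/s.

ω_d ≈ 7450 rad/s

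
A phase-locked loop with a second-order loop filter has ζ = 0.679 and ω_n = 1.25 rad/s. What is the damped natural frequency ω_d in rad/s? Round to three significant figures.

ω_d = ω_n√(1−ζ²) = 1.25·√0.539 = 0.918 rad/s.

ω_d ≈ 0.918 rad/s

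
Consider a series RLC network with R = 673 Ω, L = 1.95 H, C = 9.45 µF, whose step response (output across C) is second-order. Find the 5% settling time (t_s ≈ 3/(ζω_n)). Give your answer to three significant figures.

For a series RLC circuit (capacitor voltage as output), ω_n = 1/√(LC) = 1/√(1.95 H · 9.45 µF) = 233 rad/s.
ζ = (R/2)·√(C/L) = (673/2)·√(9.45 µF/1.95 H) = 0.741.
t_s ≈ 3/(ζω_n) = 0.0174 s.

t_s ≈ 0.0174 s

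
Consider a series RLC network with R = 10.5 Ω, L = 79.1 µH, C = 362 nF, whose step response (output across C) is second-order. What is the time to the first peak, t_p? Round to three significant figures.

t_p ≈ 0.0000180 s

For a series RLC circuit (capacitor voltage as output), ω_n = 1/√(LC) = 1/√(79.1 µH · 362 nF) = 187000 rad/s.
ζ = (R/2)·√(C/L) = (10.5/2)·√(362 nF/79.1 µH) = 0.355.
ω_d = ω_n√(1−ζ²) = 175000 rad/s. t_p = π/ω_d = 0.0000180 s.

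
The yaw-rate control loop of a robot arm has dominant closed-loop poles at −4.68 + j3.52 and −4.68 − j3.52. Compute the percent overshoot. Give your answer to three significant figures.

%OS ≈ 1.53%

The poles are at −σ ± jω_d with σ = 4.68 and ω_d = 3.52, so ω_n = √(σ²+ω_d²) = 5.86 rad/s and ζ = σ/ω_n = 0.799.
%OS = 100·exp(−πζ/√(1−ζ²)) = 1.53%.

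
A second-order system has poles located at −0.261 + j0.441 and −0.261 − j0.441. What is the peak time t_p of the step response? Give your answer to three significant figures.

t_p ≈ 7.12 s

t_p = π/ω_d with ω_d = 0.441 (the imaginary part), so t_p = 7.12 s.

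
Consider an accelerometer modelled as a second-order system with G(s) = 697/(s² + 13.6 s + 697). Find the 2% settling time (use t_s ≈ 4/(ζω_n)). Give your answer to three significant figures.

t_s ≈ 0.588 s

Comparing the denominator to s² + 2ζω_n s + ω_n²: ω_n = √697 = 26.4 rad/s, and 2ζω_n = 13.6 so ζ = 13.6/(2·26.4) = 0.258.
t_s ≈ 4/(ζω_n) = 4/(0.258·26.4) = 0.588 s.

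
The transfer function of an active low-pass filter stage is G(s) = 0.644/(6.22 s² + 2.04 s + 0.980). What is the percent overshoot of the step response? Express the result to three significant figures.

%OS ≈ 24.0%

Dividing through by 6.22: denominator becomes s² + 0.3280 s + 0.1576.
So ω_n = √0.1576 = 0.397 rad/s and ζ = 0.3280/(2·0.397) = 0.413.
%OS = 100·exp(−πζ/√(1−ζ²)) = 24.0%.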